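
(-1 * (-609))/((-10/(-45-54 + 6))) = 56637/10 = 5663.70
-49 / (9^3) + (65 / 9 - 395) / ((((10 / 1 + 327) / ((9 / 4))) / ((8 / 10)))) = -525355 / 245673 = -2.14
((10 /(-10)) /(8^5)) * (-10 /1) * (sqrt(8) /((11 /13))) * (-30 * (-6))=2925 * sqrt(2) /22528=0.18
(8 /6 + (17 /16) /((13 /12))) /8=361 /1248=0.29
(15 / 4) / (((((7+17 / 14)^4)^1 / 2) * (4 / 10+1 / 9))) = 518616 / 160908575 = 0.00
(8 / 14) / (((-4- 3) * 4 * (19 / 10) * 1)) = -10 / 931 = -0.01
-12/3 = -4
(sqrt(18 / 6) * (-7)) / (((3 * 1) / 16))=-112 * sqrt(3) / 3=-64.66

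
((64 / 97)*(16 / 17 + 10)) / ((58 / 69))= 410688 / 47821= 8.59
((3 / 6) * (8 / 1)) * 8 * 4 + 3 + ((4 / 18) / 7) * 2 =8257 / 63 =131.06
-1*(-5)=5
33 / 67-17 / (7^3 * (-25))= 284114 / 574525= 0.49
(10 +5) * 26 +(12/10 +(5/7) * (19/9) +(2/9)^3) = 10020223/25515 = 392.72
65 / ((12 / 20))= 325 / 3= 108.33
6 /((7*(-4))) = -3 /14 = -0.21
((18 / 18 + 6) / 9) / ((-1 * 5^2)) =-7 / 225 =-0.03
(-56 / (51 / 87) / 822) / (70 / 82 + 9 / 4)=-133168 / 3556383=-0.04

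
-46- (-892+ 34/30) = 12673/15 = 844.87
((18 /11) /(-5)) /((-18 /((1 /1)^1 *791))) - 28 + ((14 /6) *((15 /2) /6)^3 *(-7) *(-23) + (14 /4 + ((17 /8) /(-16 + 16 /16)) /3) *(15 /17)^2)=722.79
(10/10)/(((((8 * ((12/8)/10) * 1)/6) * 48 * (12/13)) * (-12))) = -65/6912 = -0.01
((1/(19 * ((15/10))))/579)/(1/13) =26/33003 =0.00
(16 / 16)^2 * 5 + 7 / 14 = 11 / 2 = 5.50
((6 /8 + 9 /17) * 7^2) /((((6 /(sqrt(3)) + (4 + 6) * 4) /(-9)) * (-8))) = 191835 /107984 - 38367 * sqrt(3) /431936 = 1.62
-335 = -335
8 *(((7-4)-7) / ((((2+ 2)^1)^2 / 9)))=-18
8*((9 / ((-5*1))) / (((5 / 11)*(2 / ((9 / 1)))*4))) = -891 / 25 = -35.64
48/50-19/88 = 1637/2200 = 0.74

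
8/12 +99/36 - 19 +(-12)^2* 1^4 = 128.42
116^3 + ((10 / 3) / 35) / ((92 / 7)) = 215403649 / 138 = 1560896.01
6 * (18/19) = 5.68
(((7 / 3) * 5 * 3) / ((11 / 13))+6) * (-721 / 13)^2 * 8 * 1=2166697288 / 1859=1165517.64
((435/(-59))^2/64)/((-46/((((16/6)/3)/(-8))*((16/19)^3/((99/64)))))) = 43059200/54366059583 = 0.00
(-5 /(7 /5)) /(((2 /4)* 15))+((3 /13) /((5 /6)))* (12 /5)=1286 /6825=0.19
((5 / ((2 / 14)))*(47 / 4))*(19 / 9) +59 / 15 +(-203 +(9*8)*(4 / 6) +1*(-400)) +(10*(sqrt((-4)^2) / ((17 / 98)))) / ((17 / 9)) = 22847387 / 52020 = 439.20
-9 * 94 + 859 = 13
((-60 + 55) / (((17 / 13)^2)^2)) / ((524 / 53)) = -7568665 / 43765004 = -0.17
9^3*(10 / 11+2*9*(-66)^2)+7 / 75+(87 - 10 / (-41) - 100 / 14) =13534100417074 / 236775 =57160174.92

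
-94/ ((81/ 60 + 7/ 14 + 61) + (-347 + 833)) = -1880/ 10977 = -0.17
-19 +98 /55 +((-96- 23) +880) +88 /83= 3400204 /4565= 744.84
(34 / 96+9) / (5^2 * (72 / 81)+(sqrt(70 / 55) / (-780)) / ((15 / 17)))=2480725 * sqrt(154) / 991466661272+52168187500 / 123933332659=0.42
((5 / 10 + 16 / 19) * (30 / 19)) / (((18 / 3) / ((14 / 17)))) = 105 / 361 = 0.29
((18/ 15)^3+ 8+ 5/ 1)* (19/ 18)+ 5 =46229/ 2250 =20.55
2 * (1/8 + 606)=4849/4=1212.25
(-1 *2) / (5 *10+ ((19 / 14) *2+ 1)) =-7 / 188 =-0.04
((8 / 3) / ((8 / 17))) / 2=17 / 6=2.83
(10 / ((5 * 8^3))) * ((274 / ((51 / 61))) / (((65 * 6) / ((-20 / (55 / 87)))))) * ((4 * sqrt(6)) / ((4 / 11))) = -242353 * sqrt(6) / 212160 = -2.80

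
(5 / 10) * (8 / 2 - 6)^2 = 2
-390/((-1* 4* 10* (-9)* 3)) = -0.36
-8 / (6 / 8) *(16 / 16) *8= -256 / 3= -85.33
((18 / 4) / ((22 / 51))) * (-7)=-3213 / 44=-73.02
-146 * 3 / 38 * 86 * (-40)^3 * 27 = 1712902736.84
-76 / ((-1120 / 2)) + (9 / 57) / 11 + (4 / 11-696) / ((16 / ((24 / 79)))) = -30184591 / 2311540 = -13.06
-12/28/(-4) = 3/28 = 0.11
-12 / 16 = -3 / 4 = -0.75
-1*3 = -3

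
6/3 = 2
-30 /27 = -10 /9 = -1.11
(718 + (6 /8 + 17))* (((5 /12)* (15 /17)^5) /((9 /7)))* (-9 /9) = -2897015625 /22717712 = -127.52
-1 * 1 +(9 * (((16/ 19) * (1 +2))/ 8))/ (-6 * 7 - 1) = -871/ 817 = -1.07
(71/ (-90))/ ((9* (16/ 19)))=-1349/ 12960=-0.10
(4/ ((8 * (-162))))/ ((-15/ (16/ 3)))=4/ 3645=0.00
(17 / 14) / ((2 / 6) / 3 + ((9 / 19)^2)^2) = 19939113 / 2651180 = 7.52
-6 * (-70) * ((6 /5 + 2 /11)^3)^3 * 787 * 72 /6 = 67105419400915080708096 /921073316796875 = 72855676.28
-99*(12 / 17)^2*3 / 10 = -21384 / 1445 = -14.80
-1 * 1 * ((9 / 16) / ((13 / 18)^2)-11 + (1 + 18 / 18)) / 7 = 765 / 676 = 1.13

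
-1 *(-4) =4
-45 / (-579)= 15 / 193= 0.08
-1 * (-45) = 45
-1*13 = -13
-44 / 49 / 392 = -0.00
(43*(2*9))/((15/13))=3354/5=670.80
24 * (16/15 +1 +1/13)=3344/65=51.45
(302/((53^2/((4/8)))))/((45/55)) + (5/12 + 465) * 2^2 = 47066456/25281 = 1861.73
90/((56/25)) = 1125/28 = 40.18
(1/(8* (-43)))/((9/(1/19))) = -1/58824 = -0.00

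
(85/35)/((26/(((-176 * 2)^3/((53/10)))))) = -768651.81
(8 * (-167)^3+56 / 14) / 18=-6209950 / 3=-2069983.33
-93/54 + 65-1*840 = -13981/18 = -776.72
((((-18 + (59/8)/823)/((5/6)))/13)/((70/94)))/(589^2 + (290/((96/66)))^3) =-0.00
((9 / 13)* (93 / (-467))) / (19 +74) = -9 / 6071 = -0.00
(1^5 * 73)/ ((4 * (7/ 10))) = 365/ 14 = 26.07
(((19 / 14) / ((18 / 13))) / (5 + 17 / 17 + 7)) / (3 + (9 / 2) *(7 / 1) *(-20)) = -1 / 8316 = -0.00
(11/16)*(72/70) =99/140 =0.71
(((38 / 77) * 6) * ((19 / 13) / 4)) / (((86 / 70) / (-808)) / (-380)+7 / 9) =1.39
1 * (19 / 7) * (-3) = -57 / 7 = -8.14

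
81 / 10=8.10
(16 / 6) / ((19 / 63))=168 / 19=8.84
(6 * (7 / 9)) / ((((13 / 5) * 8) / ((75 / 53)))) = 875 / 2756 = 0.32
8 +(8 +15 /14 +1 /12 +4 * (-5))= -239 /84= -2.85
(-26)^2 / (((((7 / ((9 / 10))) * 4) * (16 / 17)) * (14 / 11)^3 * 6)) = 11471889 / 6146560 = 1.87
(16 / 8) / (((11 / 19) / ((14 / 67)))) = 532 / 737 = 0.72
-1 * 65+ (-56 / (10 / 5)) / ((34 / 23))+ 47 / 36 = -50573 / 612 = -82.64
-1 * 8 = -8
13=13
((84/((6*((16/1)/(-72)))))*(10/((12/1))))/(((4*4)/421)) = -44205/32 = -1381.41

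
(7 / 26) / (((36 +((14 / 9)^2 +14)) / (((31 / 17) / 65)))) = 17577 / 121987580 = 0.00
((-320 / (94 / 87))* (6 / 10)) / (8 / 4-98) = 1.85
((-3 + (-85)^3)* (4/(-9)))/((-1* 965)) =-2456512/8685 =-282.85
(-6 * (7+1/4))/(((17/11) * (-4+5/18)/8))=68904/1139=60.50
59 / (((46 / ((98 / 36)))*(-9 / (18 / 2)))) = -2891 / 828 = -3.49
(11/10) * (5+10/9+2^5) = 41.92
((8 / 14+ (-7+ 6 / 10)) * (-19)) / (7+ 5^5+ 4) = 969 / 27440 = 0.04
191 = 191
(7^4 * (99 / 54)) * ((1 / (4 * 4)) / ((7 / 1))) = 3773 / 96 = 39.30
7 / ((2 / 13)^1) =91 / 2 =45.50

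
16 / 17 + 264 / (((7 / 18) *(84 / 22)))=148888 / 833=178.74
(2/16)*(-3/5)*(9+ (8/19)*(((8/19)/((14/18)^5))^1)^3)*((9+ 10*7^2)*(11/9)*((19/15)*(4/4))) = -3910420166520649952951/6512704879339807400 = -600.43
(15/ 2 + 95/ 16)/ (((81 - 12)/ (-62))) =-6665/ 552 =-12.07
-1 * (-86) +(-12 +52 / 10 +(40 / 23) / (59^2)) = 31705148 / 400315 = 79.20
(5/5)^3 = 1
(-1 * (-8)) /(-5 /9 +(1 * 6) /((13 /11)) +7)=234 /337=0.69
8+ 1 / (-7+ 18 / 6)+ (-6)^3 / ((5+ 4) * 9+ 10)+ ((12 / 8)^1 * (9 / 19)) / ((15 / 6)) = 195743 / 34580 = 5.66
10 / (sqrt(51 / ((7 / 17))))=10 * sqrt(21) / 51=0.90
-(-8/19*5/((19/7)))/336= 5/2166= 0.00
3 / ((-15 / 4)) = -4 / 5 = -0.80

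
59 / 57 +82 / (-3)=-1499 / 57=-26.30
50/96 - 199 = -9527/48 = -198.48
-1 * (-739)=739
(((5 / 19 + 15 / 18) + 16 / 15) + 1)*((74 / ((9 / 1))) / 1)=22237 / 855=26.01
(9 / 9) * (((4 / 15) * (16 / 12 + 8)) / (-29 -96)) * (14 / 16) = -98 / 5625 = -0.02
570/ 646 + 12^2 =2463/ 17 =144.88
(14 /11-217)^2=5631129 /121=46538.26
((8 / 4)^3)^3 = 512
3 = 3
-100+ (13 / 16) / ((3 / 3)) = -1587 / 16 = -99.19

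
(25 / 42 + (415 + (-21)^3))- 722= -401831 / 42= -9567.40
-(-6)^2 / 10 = -18 / 5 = -3.60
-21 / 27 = -0.78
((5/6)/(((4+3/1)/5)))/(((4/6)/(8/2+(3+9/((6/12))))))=625/28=22.32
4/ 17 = 0.24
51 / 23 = 2.22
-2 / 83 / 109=-2 / 9047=-0.00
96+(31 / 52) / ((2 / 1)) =10015 / 104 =96.30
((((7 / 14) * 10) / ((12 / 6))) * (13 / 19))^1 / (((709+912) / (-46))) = -1495 / 30799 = -0.05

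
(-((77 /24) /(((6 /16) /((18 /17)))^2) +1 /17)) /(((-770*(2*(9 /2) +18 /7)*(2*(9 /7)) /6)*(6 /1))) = 51863 /46349820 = 0.00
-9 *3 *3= -81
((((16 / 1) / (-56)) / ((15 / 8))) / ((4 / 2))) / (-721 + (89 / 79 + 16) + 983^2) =-632 / 8009528625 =-0.00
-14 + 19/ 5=-51/ 5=-10.20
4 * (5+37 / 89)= 21.66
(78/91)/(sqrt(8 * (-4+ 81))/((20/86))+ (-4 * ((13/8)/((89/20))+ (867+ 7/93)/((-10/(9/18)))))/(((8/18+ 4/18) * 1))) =9816979994/2448374988997-327319483 * sqrt(154)/2448374988997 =0.00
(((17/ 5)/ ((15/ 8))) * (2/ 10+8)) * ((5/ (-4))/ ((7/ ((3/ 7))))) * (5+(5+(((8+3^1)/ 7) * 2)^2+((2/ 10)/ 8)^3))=-43448226153/ 1920800000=-22.62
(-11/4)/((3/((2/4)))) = -11/24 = -0.46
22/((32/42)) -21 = 63/8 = 7.88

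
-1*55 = -55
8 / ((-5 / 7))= -56 / 5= -11.20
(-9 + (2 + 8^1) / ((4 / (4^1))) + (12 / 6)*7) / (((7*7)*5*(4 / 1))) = 3 / 196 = 0.02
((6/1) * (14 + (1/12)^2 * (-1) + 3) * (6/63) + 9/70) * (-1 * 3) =-1771/60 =-29.52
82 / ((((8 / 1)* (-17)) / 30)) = -615 / 34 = -18.09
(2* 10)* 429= 8580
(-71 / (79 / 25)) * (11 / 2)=-19525 / 158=-123.58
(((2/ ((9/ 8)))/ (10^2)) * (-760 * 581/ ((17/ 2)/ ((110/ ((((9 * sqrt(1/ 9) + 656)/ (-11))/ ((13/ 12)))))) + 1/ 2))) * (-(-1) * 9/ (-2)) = -79379872/ 8479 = -9361.94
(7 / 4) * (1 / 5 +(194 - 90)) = 3647 / 20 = 182.35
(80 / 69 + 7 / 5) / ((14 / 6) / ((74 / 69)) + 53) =65342 / 1408635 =0.05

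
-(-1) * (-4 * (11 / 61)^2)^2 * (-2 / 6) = -234256 / 41537523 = -0.01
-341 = -341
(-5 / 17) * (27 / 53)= -135 / 901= -0.15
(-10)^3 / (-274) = 500 / 137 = 3.65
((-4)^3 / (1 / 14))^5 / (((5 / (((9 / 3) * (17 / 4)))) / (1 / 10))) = -3681461282537472 / 25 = -147258451301498.88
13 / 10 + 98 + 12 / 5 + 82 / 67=68959 / 670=102.92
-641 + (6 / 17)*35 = -10687 / 17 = -628.65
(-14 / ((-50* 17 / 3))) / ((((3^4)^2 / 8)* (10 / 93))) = 868 / 1549125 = 0.00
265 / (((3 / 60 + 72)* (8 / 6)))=3975 / 1441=2.76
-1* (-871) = 871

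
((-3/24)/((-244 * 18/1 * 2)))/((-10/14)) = -7/351360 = -0.00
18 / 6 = 3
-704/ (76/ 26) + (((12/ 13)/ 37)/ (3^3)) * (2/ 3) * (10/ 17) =-1010283184/ 4194801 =-240.84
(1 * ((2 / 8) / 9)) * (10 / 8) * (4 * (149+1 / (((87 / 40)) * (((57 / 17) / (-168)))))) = 1041085 / 59508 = 17.49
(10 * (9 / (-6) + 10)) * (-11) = -935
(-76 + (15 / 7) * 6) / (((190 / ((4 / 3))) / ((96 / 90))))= -14144 / 29925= -0.47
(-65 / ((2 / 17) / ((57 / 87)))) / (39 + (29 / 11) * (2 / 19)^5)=-9.28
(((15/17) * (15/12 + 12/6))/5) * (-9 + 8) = -39/68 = -0.57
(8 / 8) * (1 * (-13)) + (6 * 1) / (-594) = -13.01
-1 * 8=-8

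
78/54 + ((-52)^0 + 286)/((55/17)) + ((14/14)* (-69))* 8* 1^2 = -228614/495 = -461.85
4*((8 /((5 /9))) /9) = 32 /5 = 6.40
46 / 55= 0.84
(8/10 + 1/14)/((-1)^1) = -61/70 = -0.87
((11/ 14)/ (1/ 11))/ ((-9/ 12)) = -242/ 21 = -11.52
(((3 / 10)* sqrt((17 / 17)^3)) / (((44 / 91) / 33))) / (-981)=-0.02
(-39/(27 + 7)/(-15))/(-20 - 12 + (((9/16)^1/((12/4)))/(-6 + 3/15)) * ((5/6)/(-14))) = -84448/35336115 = -0.00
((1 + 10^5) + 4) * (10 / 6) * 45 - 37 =7500338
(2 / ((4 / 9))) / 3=1.50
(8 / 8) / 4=1 / 4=0.25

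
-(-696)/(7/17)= 11832/7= 1690.29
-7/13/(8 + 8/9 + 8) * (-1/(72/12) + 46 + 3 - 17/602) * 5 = -661065/84968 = -7.78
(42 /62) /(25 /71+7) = 497 /5394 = 0.09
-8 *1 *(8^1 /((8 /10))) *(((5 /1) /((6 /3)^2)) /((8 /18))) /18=-25 /2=-12.50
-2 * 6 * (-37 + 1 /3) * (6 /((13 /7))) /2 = 9240 /13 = 710.77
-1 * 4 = -4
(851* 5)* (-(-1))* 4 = 17020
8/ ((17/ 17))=8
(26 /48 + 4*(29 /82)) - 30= -27595 /984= -28.04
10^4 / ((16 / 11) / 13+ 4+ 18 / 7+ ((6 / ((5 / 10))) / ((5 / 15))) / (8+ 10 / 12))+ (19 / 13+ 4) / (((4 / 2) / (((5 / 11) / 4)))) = 303564474515 / 326489592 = 929.78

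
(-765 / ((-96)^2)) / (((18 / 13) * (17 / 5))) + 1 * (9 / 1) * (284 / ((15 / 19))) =298375591 / 92160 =3237.58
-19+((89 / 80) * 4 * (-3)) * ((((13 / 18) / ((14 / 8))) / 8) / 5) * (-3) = -52043 / 2800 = -18.59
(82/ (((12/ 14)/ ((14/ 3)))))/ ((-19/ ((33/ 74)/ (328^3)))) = -539/ 1815157248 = -0.00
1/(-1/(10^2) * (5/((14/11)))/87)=-24360/11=-2214.55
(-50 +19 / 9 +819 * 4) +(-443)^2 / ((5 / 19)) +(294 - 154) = 33710144 / 45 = 749114.31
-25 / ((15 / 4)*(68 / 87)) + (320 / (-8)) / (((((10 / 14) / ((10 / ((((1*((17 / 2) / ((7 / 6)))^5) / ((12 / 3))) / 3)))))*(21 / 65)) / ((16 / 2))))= -5739547235 / 345025251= -16.64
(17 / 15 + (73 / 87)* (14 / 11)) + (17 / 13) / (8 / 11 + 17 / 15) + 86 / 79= 2007869174 / 502885955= 3.99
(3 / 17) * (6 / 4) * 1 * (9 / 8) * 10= 405 / 136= 2.98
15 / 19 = 0.79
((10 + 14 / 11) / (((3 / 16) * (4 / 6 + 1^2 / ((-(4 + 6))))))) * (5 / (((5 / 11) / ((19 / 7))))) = 376960 / 119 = 3167.73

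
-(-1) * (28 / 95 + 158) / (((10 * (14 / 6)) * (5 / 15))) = 67671 / 3325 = 20.35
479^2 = 229441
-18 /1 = -18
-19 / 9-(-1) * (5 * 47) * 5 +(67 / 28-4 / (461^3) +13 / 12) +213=8575505002678 / 6172247403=1389.37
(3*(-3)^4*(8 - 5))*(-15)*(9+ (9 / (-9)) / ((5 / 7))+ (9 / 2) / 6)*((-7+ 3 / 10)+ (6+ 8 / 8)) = -1095687 / 40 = -27392.18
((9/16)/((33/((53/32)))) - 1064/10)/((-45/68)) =50922293/316800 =160.74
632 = 632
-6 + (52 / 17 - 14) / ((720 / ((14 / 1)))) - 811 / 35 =-29.38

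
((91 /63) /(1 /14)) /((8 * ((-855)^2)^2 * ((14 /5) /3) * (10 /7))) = 91 /25651082430000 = 0.00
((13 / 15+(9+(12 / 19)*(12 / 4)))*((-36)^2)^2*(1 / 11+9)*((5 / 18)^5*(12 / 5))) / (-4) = -335200000 / 1881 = -178203.08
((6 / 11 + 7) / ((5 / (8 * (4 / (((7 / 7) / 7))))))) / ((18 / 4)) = 37184 / 495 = 75.12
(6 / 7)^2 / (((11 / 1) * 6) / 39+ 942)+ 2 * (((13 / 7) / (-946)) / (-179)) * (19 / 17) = 173705506 / 216308182937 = 0.00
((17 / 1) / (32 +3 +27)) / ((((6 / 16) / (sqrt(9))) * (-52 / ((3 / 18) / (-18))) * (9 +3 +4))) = 17 / 696384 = 0.00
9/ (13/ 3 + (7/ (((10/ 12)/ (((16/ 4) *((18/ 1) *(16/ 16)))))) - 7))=135/ 9032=0.01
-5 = -5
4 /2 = 2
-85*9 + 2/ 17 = -13003/ 17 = -764.88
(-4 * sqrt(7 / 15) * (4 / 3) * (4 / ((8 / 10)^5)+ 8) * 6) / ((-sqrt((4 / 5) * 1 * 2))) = 5173 * sqrt(42) / 96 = 349.22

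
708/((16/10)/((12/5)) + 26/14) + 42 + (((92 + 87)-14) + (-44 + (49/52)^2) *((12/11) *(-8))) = 85105551/98527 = 863.78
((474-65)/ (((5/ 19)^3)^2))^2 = 370245532976306478241/ 244140625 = 1516525703070.95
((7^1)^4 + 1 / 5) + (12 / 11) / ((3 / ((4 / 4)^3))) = 132086 / 55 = 2401.56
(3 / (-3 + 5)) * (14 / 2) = 21 / 2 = 10.50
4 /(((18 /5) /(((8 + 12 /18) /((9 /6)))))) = 520 /81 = 6.42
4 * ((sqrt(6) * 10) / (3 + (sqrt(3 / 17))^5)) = -3468 * sqrt(34) / 141983 + 5679428 * sqrt(6) / 425949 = 32.52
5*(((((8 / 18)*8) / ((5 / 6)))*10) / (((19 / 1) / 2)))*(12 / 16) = 320 / 19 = 16.84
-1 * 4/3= -1.33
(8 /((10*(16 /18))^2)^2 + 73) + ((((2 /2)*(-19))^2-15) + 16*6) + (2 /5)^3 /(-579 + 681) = 134477298451 /261120000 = 515.00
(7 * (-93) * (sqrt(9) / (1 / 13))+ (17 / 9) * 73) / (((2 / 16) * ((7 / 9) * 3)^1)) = -1818080 / 21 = -86575.24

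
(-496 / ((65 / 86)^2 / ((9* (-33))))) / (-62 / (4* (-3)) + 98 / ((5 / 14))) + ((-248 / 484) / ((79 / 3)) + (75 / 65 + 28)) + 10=65139454752923 / 67744776385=961.54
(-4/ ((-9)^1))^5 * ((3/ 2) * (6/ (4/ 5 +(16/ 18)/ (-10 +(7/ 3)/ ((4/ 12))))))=1280/ 4131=0.31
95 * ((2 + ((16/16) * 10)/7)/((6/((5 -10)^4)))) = 237500/7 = 33928.57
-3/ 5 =-0.60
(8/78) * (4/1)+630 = 24586/39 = 630.41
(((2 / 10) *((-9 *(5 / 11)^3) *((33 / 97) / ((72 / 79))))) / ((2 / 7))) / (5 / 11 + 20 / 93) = -771435 / 2338864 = -0.33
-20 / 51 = -0.39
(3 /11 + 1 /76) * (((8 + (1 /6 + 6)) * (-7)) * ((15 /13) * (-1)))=711025 /21736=32.71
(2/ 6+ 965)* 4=11584/ 3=3861.33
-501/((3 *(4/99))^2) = -545589/16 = -34099.31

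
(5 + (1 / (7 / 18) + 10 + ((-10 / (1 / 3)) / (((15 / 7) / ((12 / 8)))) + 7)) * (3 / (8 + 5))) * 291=123675 / 91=1359.07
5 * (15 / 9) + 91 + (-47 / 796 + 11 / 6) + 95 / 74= 9046895 / 88356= 102.39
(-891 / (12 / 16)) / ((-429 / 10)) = 360 / 13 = 27.69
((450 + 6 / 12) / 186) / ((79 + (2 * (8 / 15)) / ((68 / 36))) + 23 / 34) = 76585 / 2537226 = 0.03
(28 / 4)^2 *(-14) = -686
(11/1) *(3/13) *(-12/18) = -22/13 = -1.69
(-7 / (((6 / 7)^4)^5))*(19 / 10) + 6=-10393001911178617573 / 36561584400629760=-284.26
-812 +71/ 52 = -42153/ 52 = -810.63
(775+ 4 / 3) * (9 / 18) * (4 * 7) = 32606 / 3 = 10868.67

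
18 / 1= 18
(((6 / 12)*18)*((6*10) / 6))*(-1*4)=-360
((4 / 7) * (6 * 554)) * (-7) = -13296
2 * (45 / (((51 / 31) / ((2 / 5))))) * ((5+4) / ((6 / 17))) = 558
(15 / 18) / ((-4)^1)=-5 / 24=-0.21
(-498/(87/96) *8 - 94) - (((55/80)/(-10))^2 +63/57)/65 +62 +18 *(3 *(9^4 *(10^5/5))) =6496784220304086929/916864000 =7085875571.84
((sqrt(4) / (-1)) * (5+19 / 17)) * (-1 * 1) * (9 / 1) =1872 / 17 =110.12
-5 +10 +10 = 15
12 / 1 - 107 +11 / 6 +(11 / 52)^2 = -755405 / 8112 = -93.12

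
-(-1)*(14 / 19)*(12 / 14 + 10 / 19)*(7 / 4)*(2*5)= 17.84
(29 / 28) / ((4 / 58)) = 15.02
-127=-127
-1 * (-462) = 462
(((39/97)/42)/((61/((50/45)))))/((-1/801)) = -5785/41419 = -0.14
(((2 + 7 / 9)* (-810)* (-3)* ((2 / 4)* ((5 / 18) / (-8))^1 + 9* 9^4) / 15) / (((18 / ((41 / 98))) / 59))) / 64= 1028444320825 / 1806336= 569353.83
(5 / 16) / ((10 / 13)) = 13 / 32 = 0.41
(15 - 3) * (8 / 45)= 32 / 15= 2.13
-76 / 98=-38 / 49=-0.78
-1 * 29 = -29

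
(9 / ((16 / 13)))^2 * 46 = 2459.74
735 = 735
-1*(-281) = 281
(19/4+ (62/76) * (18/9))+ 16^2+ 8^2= 24805/76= 326.38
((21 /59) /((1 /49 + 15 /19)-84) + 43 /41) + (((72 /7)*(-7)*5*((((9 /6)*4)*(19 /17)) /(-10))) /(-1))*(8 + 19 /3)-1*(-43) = -10880486880147 /3184976350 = -3416.19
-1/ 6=-0.17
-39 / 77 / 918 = -13 / 23562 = -0.00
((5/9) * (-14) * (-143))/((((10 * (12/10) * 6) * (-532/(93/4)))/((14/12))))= -0.79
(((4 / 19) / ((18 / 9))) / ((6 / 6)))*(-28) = -56 / 19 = -2.95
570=570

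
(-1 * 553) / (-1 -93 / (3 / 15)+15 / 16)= 1264 / 1063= 1.19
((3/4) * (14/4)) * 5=13.12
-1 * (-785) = 785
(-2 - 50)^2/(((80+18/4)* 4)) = 8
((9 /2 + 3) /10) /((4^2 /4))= 3 /16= 0.19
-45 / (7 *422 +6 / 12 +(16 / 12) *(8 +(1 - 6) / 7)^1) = -70 / 4611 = -0.02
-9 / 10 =-0.90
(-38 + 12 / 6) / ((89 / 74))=-2664 / 89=-29.93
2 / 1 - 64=-62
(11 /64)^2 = 121 /4096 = 0.03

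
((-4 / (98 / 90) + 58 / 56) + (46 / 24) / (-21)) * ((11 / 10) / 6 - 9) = 1273303 / 52920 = 24.06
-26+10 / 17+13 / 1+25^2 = 612.59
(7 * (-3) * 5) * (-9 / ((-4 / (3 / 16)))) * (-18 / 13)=25515 / 416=61.33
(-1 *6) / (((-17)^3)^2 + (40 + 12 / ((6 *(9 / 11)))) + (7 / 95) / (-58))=-297540 / 1196984151467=-0.00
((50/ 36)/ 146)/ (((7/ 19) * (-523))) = -475/ 9621108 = -0.00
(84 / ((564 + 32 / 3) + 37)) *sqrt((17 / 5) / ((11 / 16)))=1008 *sqrt(935) / 100925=0.31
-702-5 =-707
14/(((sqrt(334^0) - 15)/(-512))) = 512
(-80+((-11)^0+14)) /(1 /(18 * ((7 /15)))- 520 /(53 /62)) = 28938 /270763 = 0.11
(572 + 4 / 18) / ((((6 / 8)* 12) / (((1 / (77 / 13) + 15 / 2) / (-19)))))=-3041075 / 118503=-25.66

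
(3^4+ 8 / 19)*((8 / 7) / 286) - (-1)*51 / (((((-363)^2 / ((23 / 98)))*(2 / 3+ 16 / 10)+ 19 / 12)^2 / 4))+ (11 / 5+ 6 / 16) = 2.90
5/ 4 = 1.25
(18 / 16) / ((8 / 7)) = 0.98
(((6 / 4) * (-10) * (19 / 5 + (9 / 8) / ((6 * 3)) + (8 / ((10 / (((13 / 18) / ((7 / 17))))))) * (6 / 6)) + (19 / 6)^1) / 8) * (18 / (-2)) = 76425 / 896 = 85.30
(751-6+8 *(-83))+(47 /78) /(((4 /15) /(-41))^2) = 5959221 /416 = 14325.05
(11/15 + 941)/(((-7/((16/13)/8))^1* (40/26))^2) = 1009/5250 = 0.19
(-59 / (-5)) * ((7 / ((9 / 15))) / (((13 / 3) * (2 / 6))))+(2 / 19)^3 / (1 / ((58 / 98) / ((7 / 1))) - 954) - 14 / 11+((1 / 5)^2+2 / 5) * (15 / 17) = 94.42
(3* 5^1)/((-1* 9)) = -5/3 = -1.67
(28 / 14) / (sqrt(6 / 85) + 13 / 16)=35360 / 12829- 512*sqrt(510) / 12829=1.85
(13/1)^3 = 2197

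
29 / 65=0.45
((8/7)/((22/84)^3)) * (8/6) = 112896/1331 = 84.82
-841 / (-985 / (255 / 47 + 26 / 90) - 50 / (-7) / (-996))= 8858210109 / 1815649700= 4.88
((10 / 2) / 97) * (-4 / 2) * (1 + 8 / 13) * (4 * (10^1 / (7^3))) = -1200 / 61789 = -0.02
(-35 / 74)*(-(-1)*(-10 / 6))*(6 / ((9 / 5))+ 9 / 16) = 32725 / 10656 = 3.07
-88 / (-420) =22 / 105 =0.21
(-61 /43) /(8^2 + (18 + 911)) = -0.00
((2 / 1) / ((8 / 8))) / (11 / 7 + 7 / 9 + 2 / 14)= 126 / 157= 0.80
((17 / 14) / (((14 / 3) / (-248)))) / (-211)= 3162 / 10339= 0.31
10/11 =0.91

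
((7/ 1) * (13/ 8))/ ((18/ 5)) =455/ 144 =3.16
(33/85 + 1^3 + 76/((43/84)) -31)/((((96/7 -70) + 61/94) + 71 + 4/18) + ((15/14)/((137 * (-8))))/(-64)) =180450356954112/23662788398015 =7.63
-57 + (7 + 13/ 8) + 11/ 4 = -365/ 8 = -45.62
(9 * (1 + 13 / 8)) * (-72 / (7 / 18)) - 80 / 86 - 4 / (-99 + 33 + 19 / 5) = -58505082 / 13373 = -4374.87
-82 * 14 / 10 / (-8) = 287 / 20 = 14.35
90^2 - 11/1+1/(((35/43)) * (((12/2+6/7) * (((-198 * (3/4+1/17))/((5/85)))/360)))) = 14681492/1815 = 8088.98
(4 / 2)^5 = 32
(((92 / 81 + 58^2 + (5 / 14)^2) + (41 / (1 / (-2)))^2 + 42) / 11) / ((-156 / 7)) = -160843937 / 3891888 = -41.33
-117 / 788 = -0.15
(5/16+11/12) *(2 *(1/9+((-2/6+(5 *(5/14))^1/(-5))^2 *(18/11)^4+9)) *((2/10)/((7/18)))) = 2386512889/150655890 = 15.84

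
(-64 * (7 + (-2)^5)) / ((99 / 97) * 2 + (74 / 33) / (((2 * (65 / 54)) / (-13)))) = -533500 / 3357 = -158.92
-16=-16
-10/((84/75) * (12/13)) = -1625/168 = -9.67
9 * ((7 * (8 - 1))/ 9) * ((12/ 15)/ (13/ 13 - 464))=-196/ 2315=-0.08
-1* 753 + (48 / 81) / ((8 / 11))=-20309 / 27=-752.19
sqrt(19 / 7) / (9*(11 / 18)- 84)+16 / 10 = 8 / 5- 2*sqrt(133) / 1099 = 1.58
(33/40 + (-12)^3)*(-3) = 207261/40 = 5181.52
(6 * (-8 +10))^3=1728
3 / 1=3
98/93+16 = 1586/93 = 17.05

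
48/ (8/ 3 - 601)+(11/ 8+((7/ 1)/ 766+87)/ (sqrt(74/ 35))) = 18593/ 14360+66649 * sqrt(2590)/ 56684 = 61.13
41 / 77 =0.53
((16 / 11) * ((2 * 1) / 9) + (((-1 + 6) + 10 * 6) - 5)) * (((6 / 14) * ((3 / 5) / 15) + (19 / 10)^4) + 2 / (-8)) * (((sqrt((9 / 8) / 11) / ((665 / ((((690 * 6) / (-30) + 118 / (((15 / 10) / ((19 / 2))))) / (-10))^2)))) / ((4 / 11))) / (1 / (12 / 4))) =93122209686493 * sqrt(22) / 38403750000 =11373.42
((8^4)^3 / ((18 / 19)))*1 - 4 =652835028956 / 9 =72537225439.56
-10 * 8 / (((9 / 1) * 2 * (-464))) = 5 / 522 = 0.01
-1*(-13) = 13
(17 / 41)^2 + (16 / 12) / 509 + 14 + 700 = 1833205345 / 2566887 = 714.17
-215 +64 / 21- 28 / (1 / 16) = -13859 / 21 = -659.95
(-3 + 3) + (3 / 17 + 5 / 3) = 1.84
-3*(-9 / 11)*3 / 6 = 27 / 22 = 1.23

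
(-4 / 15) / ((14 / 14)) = -0.27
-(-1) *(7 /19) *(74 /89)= 518 /1691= 0.31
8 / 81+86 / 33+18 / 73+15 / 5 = 387097 / 65043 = 5.95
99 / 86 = 1.15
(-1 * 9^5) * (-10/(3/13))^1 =2558790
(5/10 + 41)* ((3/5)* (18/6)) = 74.70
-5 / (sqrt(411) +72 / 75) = 1000 / 85433 - 3125 *sqrt(411) / 256299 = -0.24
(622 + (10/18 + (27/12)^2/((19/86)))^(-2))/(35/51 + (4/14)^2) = 1602349925306298/1978219282631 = 810.00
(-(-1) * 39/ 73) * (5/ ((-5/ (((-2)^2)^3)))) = -34.19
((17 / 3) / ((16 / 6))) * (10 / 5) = 17 / 4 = 4.25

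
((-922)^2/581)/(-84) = -212521/12201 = -17.42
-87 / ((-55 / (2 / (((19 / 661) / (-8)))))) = -920112 / 1045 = -880.49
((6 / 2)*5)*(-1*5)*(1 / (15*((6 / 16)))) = -40 / 3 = -13.33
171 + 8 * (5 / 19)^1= 173.11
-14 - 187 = -201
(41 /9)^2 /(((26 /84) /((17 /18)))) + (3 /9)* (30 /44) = 4416653 /69498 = 63.55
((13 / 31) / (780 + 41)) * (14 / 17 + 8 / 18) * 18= 5044 / 432667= 0.01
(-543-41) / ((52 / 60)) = -8760 / 13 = -673.85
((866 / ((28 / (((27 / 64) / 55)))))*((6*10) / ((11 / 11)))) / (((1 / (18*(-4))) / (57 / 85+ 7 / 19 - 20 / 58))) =-2565660096 / 3606295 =-711.44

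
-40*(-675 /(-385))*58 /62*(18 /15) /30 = -6264 /2387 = -2.62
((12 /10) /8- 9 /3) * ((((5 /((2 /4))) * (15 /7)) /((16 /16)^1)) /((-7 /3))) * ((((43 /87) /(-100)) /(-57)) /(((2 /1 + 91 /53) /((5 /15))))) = 2279 /11197480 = 0.00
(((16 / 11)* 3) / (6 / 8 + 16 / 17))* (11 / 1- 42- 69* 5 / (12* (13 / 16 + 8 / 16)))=-109888 / 805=-136.51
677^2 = 458329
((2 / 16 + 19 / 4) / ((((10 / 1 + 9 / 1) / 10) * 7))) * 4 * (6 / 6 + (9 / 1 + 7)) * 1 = 3315 / 133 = 24.92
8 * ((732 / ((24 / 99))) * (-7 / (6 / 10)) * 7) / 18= -328790 / 3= -109596.67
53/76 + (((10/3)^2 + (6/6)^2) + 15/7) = 71587/4788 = 14.95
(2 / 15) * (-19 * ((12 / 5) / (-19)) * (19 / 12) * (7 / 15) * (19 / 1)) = 5054 / 1125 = 4.49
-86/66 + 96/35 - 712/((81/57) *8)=-636068/10395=-61.19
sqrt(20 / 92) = sqrt(115) / 23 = 0.47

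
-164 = -164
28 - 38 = -10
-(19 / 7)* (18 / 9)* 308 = -1672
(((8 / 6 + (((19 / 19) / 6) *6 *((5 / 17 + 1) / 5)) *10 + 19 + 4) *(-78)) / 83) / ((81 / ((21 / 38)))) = -124943 / 723843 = -0.17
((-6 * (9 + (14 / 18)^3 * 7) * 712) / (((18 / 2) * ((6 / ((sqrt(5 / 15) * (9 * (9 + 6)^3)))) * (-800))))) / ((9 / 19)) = 37886855 * sqrt(3) / 1458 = 45008.20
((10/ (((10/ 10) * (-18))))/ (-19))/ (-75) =-1/ 2565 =-0.00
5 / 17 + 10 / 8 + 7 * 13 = 6293 / 68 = 92.54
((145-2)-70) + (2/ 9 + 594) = 6005/ 9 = 667.22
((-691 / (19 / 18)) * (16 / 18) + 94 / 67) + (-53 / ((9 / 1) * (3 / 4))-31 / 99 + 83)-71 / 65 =-12453492011 / 24575265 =-506.75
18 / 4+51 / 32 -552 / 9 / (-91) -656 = -5671693 / 8736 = -649.23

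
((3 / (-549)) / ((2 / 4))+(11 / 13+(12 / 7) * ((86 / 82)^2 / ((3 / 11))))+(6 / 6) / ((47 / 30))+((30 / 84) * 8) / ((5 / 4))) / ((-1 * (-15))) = 14042700029 / 19735553565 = 0.71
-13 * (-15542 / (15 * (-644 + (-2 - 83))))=-18.48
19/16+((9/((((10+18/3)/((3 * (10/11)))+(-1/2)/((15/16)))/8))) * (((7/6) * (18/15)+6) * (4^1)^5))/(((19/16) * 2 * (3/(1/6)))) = 3639053/1520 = 2394.11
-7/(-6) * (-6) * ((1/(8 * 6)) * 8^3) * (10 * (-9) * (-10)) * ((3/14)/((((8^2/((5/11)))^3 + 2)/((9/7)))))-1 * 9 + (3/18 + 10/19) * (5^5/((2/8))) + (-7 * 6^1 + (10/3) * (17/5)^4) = 26267628134215309/2900346910125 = 9056.72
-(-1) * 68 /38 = 34 /19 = 1.79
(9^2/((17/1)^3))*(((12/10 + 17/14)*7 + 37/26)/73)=96471/23312185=0.00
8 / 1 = 8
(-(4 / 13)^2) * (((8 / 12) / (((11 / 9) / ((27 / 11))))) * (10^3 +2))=-2597184 / 20449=-127.01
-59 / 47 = -1.26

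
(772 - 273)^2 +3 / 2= 249002.50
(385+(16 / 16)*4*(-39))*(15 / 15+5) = 1374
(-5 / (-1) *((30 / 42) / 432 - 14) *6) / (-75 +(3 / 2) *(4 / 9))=211655 / 37464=5.65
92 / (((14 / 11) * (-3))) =-506 / 21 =-24.10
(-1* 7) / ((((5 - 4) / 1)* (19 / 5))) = -35 / 19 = -1.84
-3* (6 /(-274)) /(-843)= -3 /38497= -0.00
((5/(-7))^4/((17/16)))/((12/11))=27500/122451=0.22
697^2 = 485809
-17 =-17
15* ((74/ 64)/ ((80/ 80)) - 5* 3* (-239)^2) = -12852207.66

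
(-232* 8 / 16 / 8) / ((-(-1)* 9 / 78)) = -377 / 3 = -125.67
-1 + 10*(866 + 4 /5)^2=37567107 /5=7513421.40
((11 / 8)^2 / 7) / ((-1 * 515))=-121 / 230720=-0.00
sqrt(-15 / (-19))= sqrt(285) / 19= 0.89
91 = 91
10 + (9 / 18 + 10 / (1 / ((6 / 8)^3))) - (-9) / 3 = 567 / 32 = 17.72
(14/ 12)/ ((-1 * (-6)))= 7/ 36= 0.19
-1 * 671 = -671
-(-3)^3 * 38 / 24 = 171 / 4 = 42.75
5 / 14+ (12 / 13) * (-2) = -271 / 182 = -1.49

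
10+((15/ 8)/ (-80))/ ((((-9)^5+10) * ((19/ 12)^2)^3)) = 27775417753574/ 2777541768359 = 10.00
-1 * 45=-45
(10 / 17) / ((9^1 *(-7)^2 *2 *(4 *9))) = 5 / 269892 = 0.00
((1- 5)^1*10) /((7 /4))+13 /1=-9.86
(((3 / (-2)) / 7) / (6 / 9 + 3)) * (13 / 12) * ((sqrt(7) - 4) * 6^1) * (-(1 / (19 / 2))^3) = -936 / 528143 + 234 * sqrt(7) / 528143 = -0.00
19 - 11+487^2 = 237177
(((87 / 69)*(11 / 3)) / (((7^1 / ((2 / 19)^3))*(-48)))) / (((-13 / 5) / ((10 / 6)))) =7975 / 775217898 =0.00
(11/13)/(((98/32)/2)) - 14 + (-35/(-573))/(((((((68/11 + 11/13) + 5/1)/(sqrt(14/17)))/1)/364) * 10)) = -8566/637 + 91091 * sqrt(238)/8377260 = -13.28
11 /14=0.79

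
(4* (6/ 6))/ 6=2/ 3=0.67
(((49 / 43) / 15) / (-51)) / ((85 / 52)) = -2548 / 2796075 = -0.00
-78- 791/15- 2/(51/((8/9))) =-300113/2295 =-130.77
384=384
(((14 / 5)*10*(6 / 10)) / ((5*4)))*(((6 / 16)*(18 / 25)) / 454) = 567 / 1135000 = 0.00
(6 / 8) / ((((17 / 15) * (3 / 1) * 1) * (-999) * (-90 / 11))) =11 / 407592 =0.00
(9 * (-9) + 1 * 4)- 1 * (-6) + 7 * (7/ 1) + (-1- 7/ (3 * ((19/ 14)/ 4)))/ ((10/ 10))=-1703/ 57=-29.88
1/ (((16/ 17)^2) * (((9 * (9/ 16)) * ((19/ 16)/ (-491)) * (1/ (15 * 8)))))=-5675960/ 513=-11064.25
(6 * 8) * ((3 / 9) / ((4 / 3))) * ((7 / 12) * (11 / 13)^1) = 77 / 13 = 5.92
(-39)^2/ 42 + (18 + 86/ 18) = 7433/ 126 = 58.99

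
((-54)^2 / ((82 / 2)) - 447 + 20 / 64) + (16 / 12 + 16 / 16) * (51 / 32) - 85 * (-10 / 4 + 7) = -989703 / 1312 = -754.35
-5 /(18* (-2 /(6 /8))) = 5 /48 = 0.10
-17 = -17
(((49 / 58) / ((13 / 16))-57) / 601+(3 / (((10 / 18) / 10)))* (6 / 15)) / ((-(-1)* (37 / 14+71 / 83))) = 28311933622 / 4605177525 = 6.15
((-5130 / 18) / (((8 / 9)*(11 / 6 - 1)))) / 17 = -1539 / 68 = -22.63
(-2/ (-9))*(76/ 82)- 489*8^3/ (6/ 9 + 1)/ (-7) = 277160036/ 12915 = 21460.32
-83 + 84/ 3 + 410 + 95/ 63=22460/ 63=356.51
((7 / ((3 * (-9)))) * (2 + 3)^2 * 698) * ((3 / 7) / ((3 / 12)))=-69800 / 9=-7755.56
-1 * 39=-39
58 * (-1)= -58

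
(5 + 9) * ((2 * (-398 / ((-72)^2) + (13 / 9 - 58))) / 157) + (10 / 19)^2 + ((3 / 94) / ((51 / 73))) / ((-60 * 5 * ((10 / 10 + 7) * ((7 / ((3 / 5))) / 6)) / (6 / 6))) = -1008886639593803 / 102706205364000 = -9.82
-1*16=-16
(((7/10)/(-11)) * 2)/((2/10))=-7/11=-0.64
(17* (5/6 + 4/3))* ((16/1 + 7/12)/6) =101.80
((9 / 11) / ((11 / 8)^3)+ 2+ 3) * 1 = 77813 / 14641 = 5.31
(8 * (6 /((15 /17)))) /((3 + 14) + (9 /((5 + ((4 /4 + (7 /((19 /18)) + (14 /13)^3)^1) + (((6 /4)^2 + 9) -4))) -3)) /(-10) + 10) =823424240 /407933451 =2.02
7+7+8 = 22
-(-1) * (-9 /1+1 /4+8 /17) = -563 /68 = -8.28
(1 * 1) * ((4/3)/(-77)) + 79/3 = 6079/231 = 26.32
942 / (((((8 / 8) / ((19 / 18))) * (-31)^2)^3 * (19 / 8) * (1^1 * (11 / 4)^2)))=1813664 / 26095270732443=0.00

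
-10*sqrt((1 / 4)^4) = -5 / 8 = -0.62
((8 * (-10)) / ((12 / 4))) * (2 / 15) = -32 / 9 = -3.56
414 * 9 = 3726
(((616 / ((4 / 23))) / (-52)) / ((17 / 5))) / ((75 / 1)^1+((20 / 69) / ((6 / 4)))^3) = -15708314853 / 58812053690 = -0.27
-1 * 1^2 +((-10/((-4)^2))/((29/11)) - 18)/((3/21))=-29849/232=-128.66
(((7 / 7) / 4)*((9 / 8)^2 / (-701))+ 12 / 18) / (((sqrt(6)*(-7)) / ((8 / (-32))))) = 0.01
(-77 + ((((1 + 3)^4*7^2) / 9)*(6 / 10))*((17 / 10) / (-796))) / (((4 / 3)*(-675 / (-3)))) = -1175881 / 4477500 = -0.26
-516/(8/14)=-903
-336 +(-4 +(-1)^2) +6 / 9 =-1015 / 3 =-338.33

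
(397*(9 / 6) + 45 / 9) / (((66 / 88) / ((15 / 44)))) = 6005 / 22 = 272.95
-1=-1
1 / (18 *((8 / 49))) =49 / 144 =0.34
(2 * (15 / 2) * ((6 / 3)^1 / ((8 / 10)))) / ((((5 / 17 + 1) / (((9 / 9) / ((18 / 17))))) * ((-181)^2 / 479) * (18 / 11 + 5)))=3460775 / 57397272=0.06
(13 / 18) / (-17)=-13 / 306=-0.04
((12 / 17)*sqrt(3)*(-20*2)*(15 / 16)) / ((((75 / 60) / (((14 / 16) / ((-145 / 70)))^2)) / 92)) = -4970070*sqrt(3) / 14297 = -602.11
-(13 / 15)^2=-169 / 225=-0.75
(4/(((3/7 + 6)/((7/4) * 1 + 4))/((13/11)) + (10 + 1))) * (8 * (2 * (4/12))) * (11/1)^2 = 216.08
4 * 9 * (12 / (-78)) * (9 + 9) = -1296 / 13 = -99.69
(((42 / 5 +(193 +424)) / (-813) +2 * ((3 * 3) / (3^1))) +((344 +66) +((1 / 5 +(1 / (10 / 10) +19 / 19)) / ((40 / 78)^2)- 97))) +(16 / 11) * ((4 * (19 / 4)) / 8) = 5903288533 / 17886000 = 330.05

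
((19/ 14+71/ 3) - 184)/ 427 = -6677/ 17934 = -0.37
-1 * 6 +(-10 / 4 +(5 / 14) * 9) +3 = -16 / 7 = -2.29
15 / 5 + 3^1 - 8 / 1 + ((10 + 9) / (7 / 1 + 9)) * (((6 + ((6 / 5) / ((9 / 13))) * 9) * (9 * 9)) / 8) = 41233 / 160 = 257.71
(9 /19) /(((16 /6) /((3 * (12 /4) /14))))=0.11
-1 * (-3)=3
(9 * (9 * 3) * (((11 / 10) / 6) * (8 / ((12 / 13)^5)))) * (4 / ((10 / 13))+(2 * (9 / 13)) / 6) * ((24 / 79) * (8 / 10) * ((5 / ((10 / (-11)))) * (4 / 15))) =-1219925993 / 1185000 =-1029.47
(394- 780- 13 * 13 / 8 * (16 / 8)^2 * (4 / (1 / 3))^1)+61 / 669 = -936539 / 669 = -1399.91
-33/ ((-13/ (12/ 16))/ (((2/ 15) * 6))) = 99/ 65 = 1.52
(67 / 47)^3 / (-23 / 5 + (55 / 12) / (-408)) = -7362678240 / 11719851709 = -0.63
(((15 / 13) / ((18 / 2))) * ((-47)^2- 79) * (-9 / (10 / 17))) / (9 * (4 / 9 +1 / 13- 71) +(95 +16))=54315 / 6803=7.98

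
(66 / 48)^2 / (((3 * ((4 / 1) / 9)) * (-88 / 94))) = -1551 / 1024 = -1.51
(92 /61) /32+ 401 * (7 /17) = 1370207 /8296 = 165.16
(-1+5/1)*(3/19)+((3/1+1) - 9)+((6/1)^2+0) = 601/19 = 31.63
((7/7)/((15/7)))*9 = 21/5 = 4.20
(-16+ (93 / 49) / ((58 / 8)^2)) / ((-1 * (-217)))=-657856 / 8942353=-0.07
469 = 469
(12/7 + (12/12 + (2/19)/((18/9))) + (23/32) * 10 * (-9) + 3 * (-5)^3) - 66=-1070215/2128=-502.92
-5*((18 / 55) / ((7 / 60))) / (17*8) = -135 / 1309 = -0.10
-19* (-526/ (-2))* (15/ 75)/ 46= -4997/ 230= -21.73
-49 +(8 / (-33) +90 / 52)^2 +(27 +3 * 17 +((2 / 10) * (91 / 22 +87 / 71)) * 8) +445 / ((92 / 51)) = 172196016275 / 601077906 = 286.48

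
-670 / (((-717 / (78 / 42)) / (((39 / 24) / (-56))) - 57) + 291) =-56615 / 1144029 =-0.05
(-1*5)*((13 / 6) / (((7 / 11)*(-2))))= 715 / 84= 8.51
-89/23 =-3.87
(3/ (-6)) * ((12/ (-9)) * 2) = 4/ 3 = 1.33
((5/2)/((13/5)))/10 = 5/52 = 0.10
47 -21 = 26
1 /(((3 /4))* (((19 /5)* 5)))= 4 /57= 0.07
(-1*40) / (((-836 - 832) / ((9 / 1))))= 0.22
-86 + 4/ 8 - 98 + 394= 421/ 2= 210.50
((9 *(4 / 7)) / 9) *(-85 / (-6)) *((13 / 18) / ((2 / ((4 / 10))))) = 221 / 189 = 1.17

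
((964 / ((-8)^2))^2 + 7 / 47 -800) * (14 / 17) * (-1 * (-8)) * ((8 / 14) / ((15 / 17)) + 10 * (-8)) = 14360204083 / 47940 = 299545.35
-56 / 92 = -14 / 23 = -0.61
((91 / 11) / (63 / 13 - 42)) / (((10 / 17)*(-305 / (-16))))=-22984 / 1157475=-0.02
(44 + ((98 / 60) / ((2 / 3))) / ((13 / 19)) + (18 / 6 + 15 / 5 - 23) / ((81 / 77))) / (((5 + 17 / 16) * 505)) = 0.01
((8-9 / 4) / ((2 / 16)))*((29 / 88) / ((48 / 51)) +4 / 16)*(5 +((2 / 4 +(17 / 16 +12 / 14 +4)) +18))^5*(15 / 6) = 1521033838.04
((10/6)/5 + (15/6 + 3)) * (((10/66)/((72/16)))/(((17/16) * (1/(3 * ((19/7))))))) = 7600/5049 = 1.51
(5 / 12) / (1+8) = 5 / 108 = 0.05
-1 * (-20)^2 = -400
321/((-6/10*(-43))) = 12.44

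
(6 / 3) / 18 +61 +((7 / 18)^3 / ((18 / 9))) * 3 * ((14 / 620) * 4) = 61.12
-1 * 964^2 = -929296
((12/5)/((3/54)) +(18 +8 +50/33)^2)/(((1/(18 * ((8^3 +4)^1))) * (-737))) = -4496985408/445885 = -10085.53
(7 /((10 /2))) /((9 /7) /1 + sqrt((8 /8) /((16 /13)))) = 7056 /3295 - 1372*sqrt(13) /3295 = 0.64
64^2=4096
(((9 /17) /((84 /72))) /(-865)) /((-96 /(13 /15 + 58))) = 2649 /8234800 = 0.00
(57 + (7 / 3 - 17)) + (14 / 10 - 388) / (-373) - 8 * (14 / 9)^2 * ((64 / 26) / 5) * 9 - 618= -144102832 / 218205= -660.40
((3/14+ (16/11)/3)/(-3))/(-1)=323/1386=0.23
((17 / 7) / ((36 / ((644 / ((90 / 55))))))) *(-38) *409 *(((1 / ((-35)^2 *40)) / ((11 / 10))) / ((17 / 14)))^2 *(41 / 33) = -7328053 / 61231747500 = -0.00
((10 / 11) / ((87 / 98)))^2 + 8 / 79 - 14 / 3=-254444606 / 72352071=-3.52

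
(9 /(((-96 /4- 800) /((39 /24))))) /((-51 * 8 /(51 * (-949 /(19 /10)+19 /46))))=-51032943 /46091264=-1.11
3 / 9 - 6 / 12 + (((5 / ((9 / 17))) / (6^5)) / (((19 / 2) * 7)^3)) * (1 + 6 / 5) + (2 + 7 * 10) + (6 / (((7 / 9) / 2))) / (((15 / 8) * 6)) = 7533087883829 / 102904342380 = 73.20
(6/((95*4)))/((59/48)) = 72/5605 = 0.01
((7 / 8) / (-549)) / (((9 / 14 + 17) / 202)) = -4949 / 271206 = -0.02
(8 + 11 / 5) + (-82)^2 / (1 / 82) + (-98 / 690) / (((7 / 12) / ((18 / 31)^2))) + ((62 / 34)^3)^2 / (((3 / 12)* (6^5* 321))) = 917837031477750328134571 / 1664623606856352840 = 551378.12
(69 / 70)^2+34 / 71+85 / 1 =30076131 / 347900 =86.45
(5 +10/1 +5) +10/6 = 65/3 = 21.67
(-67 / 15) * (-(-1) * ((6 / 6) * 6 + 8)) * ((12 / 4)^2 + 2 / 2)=-1876 / 3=-625.33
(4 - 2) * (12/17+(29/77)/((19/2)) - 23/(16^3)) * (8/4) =75375999/25467904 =2.96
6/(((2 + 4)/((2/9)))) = 0.22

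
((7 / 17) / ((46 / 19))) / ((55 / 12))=798 / 21505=0.04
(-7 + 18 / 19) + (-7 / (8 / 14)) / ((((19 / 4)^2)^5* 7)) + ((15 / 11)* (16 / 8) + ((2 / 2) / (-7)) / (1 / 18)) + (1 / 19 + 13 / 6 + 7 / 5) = -32255543821159541 / 14162763055520310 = -2.28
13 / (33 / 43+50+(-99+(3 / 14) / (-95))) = -743470 / 2758549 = -0.27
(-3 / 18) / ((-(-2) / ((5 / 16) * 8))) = -0.21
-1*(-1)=1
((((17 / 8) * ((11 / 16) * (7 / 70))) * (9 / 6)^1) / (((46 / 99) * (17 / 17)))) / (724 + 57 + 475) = 55539 / 147906560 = 0.00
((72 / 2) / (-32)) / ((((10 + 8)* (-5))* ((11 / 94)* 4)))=47 / 1760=0.03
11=11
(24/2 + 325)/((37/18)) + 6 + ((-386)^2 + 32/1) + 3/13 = 71764323/481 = 149198.18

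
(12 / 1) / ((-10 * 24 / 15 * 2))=-3 / 8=-0.38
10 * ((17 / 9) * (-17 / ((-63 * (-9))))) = -2890 / 5103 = -0.57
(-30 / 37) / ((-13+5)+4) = 0.20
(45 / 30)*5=15 / 2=7.50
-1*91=-91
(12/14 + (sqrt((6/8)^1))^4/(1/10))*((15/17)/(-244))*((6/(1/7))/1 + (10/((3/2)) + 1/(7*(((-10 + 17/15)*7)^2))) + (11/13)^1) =-5316142809945/4580443576072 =-1.16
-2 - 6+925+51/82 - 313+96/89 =4420403/7298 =605.70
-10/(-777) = 10/777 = 0.01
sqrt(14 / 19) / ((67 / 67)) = sqrt(266) / 19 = 0.86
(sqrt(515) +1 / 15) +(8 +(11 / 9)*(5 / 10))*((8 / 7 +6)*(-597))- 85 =-1288181 / 35 +sqrt(515) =-36782.48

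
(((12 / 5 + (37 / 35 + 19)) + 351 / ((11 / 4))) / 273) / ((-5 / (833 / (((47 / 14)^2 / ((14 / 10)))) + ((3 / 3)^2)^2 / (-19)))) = -418054723938 / 36761349625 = -11.37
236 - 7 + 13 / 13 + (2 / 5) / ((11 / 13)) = 12676 / 55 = 230.47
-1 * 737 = -737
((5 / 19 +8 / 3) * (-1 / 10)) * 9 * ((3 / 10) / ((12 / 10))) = -501 / 760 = -0.66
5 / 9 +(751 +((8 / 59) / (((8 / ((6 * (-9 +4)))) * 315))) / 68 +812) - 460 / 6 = 187910041 / 126378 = 1486.89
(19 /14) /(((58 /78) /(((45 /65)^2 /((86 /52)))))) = 4617 /8729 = 0.53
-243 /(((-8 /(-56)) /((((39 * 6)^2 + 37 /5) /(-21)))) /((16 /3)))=118288944 /5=23657788.80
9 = 9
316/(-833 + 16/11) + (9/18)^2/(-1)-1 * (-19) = 672121/36588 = 18.37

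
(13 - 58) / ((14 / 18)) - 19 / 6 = -2563 / 42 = -61.02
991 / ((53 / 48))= 47568 / 53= 897.51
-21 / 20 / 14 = -3 / 40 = -0.08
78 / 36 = 13 / 6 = 2.17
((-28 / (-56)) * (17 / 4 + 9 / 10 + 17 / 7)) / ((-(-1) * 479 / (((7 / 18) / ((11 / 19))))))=0.01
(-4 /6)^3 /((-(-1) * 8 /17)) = -17 /27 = -0.63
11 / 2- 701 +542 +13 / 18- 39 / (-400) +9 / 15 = -547489 / 3600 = -152.08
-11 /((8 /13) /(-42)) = 750.75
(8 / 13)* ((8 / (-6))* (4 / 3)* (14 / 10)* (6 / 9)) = -1792 / 1755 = -1.02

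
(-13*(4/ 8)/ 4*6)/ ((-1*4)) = 39/ 16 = 2.44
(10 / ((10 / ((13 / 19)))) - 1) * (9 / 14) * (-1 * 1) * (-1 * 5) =-135 / 133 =-1.02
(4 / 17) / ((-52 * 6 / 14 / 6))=-14 / 221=-0.06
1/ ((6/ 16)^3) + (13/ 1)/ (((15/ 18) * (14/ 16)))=34768/ 945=36.79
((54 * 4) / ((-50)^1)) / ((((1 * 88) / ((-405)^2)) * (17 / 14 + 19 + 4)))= -413343 / 1243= -332.54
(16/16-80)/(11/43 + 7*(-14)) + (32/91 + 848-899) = -19062500/382473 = -49.84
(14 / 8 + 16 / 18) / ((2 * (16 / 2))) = 95 / 576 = 0.16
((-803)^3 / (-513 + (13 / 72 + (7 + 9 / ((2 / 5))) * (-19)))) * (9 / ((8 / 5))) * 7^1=1467910912545 / 77279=18994952.22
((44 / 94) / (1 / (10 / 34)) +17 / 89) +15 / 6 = 402301 / 142222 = 2.83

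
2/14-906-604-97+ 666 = -6586/7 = -940.86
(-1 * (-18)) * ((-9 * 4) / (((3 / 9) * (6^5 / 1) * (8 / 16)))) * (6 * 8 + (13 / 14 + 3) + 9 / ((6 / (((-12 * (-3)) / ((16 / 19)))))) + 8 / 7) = -6563 / 112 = -58.60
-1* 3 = -3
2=2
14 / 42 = 1 / 3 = 0.33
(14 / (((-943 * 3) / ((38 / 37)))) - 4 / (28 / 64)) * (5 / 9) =-33513980 / 6594399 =-5.08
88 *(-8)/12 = -176/3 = -58.67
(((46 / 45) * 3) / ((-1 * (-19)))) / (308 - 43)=46 / 75525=0.00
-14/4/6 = -7/12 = -0.58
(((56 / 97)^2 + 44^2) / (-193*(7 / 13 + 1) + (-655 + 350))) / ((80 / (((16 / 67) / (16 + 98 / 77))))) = -260531128 / 468625830125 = -0.00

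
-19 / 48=-0.40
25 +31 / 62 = 51 / 2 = 25.50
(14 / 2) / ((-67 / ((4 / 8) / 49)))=-1 / 938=-0.00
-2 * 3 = -6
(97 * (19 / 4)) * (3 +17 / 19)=3589 / 2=1794.50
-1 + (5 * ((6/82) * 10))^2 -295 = -475076/1681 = -282.62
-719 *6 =-4314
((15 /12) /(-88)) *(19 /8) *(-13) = 1235 /2816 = 0.44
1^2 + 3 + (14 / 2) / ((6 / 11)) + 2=18.83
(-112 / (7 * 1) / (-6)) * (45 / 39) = 40 / 13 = 3.08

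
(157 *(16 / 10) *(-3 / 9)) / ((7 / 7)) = -1256 / 15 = -83.73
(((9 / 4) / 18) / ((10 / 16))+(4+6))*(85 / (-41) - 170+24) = -309621 / 205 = -1510.35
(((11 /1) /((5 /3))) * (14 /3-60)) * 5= -1826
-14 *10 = -140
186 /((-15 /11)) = -682 /5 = -136.40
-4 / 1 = -4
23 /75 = 0.31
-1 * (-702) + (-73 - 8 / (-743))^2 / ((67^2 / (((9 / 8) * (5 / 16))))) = 222808808244861 / 317202939008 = 702.42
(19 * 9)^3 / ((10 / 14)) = 35001477 / 5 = 7000295.40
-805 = -805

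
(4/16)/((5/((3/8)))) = 0.02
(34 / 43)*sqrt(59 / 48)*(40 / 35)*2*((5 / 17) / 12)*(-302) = -3020*sqrt(177) / 2709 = -14.83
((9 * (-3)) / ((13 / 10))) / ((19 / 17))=-4590 / 247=-18.58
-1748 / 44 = -437 / 11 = -39.73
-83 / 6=-13.83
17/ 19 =0.89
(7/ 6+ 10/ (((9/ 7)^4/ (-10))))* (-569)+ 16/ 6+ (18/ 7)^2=12967592107/ 642978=20168.02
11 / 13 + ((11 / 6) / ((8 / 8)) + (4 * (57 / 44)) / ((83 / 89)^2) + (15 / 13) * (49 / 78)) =359703533 / 38419953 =9.36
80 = 80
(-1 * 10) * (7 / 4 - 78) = 1525 / 2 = 762.50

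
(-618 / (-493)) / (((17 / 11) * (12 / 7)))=7931 / 16762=0.47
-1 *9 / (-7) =9 / 7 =1.29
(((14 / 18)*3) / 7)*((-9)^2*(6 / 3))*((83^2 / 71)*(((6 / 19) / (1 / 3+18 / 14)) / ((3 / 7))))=54684882 / 22933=2384.55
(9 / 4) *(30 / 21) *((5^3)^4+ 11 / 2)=784737740.89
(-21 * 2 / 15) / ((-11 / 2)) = 28 / 55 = 0.51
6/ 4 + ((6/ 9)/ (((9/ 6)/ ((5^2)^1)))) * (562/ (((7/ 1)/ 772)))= 86772989/ 126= 688674.52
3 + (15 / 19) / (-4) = 213 / 76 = 2.80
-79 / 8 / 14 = -79 / 112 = -0.71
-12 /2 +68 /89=-466 /89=-5.24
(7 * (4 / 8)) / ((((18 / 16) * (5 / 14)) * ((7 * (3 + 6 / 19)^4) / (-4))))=-4170272 / 101269035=-0.04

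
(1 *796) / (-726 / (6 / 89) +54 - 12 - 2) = -796 / 10729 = -0.07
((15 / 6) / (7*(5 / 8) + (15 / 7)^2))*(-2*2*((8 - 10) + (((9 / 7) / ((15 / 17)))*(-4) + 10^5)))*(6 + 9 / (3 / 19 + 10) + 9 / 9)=-596577292864 / 678395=-879395.18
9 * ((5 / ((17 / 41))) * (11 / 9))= 2255 / 17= 132.65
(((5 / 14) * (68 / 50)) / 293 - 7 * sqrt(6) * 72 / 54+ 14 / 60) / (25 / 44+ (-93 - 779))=-318098 / 1179622395+ 1232 * sqrt(6) / 115029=0.03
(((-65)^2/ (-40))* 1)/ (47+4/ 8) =-169/ 76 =-2.22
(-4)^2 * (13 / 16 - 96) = -1523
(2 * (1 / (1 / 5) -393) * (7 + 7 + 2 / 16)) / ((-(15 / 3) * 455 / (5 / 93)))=10961 / 42315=0.26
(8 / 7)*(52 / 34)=208 / 119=1.75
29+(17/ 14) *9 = 559/ 14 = 39.93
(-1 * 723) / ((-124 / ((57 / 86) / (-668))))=-0.01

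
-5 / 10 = -0.50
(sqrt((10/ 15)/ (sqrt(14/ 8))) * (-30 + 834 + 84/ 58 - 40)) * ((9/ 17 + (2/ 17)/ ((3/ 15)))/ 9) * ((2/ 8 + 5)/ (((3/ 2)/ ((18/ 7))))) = 843524 * sqrt(3) * 7^(3/ 4)/ 10353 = 607.32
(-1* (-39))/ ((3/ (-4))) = -52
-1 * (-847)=847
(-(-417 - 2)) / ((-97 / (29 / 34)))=-12151 / 3298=-3.68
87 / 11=7.91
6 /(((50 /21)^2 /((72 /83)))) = 47628 /51875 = 0.92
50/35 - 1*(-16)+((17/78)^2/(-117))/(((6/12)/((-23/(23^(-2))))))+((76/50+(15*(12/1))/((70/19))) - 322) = -15217132351/62284950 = -244.31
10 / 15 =2 / 3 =0.67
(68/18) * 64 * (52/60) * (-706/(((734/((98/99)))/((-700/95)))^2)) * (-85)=1241.74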